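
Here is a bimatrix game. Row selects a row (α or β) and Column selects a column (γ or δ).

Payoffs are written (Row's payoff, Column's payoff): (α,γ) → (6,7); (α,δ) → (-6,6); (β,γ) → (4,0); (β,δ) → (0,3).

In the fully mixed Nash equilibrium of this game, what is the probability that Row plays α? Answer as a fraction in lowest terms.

3/4

Let x be the probability that Row plays α. In a completely mixed equilibrium, Column must be indifferent between γ and δ.
Column's expected payoff from γ is 7x; from δ it is 6x + 3(1−x).
Setting these equal: 7x = 3x + 3, so x = 3/4.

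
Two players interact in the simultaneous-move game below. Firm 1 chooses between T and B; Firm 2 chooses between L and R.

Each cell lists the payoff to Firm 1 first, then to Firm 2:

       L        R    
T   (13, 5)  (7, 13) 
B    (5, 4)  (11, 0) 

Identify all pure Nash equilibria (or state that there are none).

(T, L): Firm 2 prefers R (13 > 5) — not an equilibrium.
(T, R): Firm 1 prefers B (11 > 7) — not an equilibrium.
(B, L): Firm 1 prefers T (13 > 5) — not an equilibrium.
(B, R): Firm 2 prefers L (4 > 0) — not an equilibrium.

none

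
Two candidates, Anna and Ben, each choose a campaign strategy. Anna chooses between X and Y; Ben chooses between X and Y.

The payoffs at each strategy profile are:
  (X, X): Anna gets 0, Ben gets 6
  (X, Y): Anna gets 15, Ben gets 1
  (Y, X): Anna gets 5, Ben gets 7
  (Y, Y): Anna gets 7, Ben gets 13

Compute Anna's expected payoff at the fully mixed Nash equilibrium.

First find q, the probability Ben plays X, from Anna's indifference between X and Y: 15(1−q) = 5q + 7(1−q), giving q = 8/13.
Since Anna is indifferent in equilibrium, Anna's expected payoff equals the payoff from either row against (8/13, 5/13). Using X: 15(5/13) = 75/13.

75/13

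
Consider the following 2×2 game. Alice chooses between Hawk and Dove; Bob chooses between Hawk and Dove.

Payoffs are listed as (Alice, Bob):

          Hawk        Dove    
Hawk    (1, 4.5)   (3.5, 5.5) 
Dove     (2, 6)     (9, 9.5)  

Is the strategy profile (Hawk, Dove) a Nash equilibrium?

At (Hawk, Dove), Alice earns 3.5; switching to Dove would give 9, so Alice would deviate.
Bob earns 5.5; switching to Hawk would give 4.5, so Bob has no profitable deviation.
Since at least one player can profitably deviate, this is not a Nash equilibrium.

No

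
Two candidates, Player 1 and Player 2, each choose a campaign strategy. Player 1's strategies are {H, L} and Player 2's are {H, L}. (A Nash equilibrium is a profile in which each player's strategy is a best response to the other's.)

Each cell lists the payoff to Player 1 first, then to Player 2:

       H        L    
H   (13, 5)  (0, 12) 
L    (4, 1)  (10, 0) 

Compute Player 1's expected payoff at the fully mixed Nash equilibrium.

First find y, the probability Player 2 plays H, from Player 1's indifference between H and L: 13y = 4y + 10(1−y), giving y = 10/19.
Since Player 1 is indifferent in equilibrium, Player 1's expected payoff equals the payoff from either row against (10/19, 9/19). Using H: 13(10/19) = 130/19.

130/19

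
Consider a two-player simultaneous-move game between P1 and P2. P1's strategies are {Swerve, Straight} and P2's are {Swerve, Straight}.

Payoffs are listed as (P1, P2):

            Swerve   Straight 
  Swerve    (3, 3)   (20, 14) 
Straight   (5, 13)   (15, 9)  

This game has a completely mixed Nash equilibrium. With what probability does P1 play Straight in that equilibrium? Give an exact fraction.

11/15

Let r be the probability that P1 plays Swerve. In a completely mixed equilibrium, P2 must be indifferent between Swerve and Straight.
P2's expected payoff from Swerve is 3r + 13(1−r); from Straight it is 14r + 9(1−r).
Setting these equal: −10r + 13 = 5r + 9, so r = 4/15.
Therefore P1 plays Straight with probability 1 − 4/15 = 11/15.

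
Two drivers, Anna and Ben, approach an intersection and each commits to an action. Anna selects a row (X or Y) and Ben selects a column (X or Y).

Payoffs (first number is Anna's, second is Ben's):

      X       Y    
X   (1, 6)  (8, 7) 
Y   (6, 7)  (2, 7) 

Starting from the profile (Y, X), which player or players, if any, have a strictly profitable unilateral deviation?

Anna at (Y, X) earns 6; deviating to X yields 1 — not better.
Ben earns 7; deviating to Y yields 7 — not better.
Neither player can strictly improve; the profile is a Nash equilibrium.

Neither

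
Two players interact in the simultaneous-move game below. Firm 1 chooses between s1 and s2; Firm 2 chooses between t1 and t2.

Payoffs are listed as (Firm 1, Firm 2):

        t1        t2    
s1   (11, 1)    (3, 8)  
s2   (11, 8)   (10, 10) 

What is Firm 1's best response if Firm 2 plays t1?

either — both s1 and s2 are best responses

Against t1, Firm 1 earns 11 from s1 and 11 from s2.
So either strategy is a best response.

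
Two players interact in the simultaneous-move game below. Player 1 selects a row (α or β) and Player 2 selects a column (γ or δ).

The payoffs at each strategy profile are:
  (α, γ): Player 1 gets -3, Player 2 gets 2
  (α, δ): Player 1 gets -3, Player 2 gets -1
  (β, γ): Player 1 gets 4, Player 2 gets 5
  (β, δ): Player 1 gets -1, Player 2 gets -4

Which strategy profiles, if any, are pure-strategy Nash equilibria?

(α, γ): Player 1 prefers β (4 > -3) — not an equilibrium.
(α, δ): Player 1 prefers β (-1 > -3); Player 2 prefers γ (2 > -1) — not an equilibrium.
(β, γ): Player 1 gets 4 ≥ -3 from α, and Player 2 gets 5 ≥ -4 from δ — Nash equilibrium.
(β, δ): Player 2 prefers γ (5 > -4) — not an equilibrium.

(β, γ)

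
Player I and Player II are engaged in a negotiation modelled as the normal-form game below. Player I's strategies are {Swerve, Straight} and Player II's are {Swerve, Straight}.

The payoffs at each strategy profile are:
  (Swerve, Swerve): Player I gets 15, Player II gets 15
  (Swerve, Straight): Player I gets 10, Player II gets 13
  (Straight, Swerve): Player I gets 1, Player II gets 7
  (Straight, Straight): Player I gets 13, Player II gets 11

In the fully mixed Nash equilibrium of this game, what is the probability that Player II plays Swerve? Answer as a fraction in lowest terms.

3/17

Let q be the probability that Player II plays Swerve. In a completely mixed equilibrium, Player I must be indifferent between Swerve and Straight.
Player I's expected payoff from Swerve is 15q + 10(1−q); from Straight it is q + 13(1−q).
Setting these equal: 5q + 10 = −12q + 13, so q = 3/17.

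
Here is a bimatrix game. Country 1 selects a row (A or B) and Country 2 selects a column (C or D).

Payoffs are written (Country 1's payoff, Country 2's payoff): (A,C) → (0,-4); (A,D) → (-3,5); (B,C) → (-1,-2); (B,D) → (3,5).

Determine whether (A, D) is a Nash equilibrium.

At (A, D), Country 1 earns -3; switching to B would give 3, so Country 1 would deviate.
Country 2 earns 5; switching to C would give -4, so Country 2 has no profitable deviation.
Since at least one player can profitably deviate, this is not a Nash equilibrium.

No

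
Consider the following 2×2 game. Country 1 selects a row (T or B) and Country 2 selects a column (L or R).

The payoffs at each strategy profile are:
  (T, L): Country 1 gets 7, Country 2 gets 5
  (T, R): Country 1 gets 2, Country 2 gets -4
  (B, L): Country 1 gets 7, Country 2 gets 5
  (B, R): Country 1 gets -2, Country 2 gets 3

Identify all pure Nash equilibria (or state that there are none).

(T, L): Country 1 gets 7 ≥ 7 from B, and Country 2 gets 5 ≥ -4 from R — Nash equilibrium.
(T, R): Country 2 prefers L (5 > -4) — not an equilibrium.
(B, L): Country 1 gets 7 ≥ 7 from T, and Country 2 gets 5 ≥ 3 from R — Nash equilibrium.
(B, R): Country 1 prefers T (2 > -2); Country 2 prefers L (5 > 3) — not an equilibrium.

(T, L) and (B, L)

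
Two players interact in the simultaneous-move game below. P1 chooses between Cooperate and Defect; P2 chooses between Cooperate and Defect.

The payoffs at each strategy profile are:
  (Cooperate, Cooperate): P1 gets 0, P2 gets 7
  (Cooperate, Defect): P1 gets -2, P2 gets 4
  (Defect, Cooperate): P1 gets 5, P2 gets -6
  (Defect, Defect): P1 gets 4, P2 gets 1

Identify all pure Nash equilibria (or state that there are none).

(Cooperate, Cooperate): P1 prefers Defect (5 > 0) — not an equilibrium.
(Cooperate, Defect): P1 prefers Defect (4 > -2); P2 prefers Cooperate (7 > 4) — not an equilibrium.
(Defect, Cooperate): P2 prefers Defect (1 > -6) — not an equilibrium.
(Defect, Defect): P1 gets 4 ≥ -2 from Cooperate, and P2 gets 1 ≥ -6 from Cooperate — Nash equilibrium.

(Defect, Defect)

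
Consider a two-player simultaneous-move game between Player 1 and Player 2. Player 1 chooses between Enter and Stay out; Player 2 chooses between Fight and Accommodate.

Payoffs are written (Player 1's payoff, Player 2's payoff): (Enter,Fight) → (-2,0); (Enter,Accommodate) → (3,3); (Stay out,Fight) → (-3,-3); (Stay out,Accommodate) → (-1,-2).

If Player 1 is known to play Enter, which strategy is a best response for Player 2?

Against Enter, Player 2 earns 0 from Fight and 3 from Accommodate.
So Accommodate is the best response.

Accommodate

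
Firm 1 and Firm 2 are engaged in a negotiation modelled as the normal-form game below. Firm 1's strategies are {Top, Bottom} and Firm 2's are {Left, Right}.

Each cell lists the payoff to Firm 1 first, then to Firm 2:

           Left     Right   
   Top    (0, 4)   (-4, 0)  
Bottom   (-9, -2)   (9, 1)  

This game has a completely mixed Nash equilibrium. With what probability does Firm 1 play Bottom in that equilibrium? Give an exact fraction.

Let p be the probability that Firm 1 plays Top. In a completely mixed equilibrium, Firm 2 must be indifferent between Left and Right.
Firm 2's expected payoff from Left is 4p − 2(1−p); from Right it is (1−p).
Setting these equal: 6p − 2 = −p + 1, so p = 3/7.
Therefore Firm 1 plays Bottom with probability 1 − 3/7 = 4/7.

4/7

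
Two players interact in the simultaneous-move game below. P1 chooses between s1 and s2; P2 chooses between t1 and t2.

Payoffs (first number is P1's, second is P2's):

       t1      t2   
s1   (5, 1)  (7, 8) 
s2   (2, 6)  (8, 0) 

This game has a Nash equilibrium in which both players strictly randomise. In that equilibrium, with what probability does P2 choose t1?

1/4

Let y be the probability that P2 plays t1. In a completely mixed equilibrium, P1 must be indifferent between s1 and s2.
P1's expected payoff from s1 is 5y + 7(1−y); from s2 it is 2y + 8(1−y).
Setting these equal: −2y + 7 = −6y + 8, so y = 1/4.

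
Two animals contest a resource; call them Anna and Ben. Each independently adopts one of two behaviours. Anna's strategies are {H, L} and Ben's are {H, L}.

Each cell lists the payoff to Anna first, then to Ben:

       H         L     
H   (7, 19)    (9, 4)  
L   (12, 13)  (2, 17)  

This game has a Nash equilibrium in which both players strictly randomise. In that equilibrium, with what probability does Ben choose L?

5/12

Let y be the probability that Ben plays H. In a completely mixed equilibrium, Anna must be indifferent between H and L.
Anna's expected payoff from H is 7y + 9(1−y); from L it is 12y + 2(1−y).
Setting these equal: −2y + 9 = 10y + 2, so y = 7/12.
Therefore Ben plays L with probability 1 − 7/12 = 5/12.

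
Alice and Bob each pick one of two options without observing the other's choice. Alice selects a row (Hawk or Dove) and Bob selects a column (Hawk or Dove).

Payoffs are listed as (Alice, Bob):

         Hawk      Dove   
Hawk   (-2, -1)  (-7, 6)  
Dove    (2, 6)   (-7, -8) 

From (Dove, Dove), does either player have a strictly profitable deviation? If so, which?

Alice at (Dove, Dove) earns -7; deviating to Hawk yields -7 — not better.
Bob earns -8; deviating to Hawk yields 6 — a strict improvement.
Only Bob has a strictly profitable deviation.

Bob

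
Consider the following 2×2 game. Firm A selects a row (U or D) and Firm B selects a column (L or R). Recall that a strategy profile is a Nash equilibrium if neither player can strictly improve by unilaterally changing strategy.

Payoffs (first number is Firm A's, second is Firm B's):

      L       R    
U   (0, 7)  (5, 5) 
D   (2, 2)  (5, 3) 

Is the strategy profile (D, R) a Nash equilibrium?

Yes

At (D, R), Firm A earns 5; switching to U would give 5, so Firm A has no profitable deviation.
Firm B earns 3; switching to L would give 2, so Firm B has no profitable deviation.
Neither player can gain by a unilateral deviation, so this profile is a Nash equilibrium.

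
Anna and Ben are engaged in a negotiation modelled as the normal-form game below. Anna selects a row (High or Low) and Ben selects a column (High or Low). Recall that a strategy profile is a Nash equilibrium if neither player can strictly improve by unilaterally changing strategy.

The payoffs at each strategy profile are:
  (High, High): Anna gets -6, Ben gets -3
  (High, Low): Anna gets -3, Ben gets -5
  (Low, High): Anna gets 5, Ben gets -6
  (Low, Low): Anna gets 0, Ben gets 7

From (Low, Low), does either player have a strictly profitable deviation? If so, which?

Anna at (Low, Low) earns 0; deviating to High yields -3 — not better.
Ben earns 7; deviating to High yields -6 — not better.
Neither player can strictly improve; the profile is a Nash equilibrium.

Neither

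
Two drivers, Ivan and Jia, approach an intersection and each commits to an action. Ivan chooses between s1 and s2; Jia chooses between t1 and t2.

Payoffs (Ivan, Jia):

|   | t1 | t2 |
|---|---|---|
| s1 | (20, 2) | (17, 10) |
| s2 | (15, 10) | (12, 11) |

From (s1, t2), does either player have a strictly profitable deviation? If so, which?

Neither

Ivan at (s1, t2) earns 17; deviating to s2 yields 12 — not better.
Jia earns 10; deviating to t1 yields 2 — not better.
Neither player can strictly improve; the profile is a Nash equilibrium.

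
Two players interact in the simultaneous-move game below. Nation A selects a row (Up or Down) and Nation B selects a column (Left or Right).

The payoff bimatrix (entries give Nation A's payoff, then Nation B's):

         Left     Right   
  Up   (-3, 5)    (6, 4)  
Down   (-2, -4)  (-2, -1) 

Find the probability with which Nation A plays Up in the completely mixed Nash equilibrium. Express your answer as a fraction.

Let p be the probability that Nation A plays Up. In a completely mixed equilibrium, Nation B must be indifferent between Left and Right.
Nation B's expected payoff from Left is 5p − 4(1−p); from Right it is 4p − (1−p).
Setting these equal: 9p − 4 = 5p − 1, so p = 3/4.

3/4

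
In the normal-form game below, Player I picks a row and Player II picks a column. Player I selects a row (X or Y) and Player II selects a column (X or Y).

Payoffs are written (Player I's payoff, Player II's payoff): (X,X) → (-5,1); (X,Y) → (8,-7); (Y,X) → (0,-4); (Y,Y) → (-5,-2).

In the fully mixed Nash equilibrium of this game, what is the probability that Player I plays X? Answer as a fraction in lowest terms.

1/5

Let p be the probability that Player I plays X. In a completely mixed equilibrium, Player II must be indifferent between X and Y.
Player II's expected payoff from X is p − 4(1−p); from Y it is −7p − 2(1−p).
Setting these equal: 5p − 4 = −5p − 2, so p = 1/5.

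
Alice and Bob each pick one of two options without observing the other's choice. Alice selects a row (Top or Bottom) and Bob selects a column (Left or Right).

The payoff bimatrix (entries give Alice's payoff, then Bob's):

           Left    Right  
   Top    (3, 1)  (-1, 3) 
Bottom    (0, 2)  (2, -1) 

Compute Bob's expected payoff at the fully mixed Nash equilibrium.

7/5

First find p, the probability Alice plays Top, from Bob's indifference between Left and Right: p + 2(1−p) = 3p − (1−p), giving p = 3/5.
Since Bob is indifferent in equilibrium, Bob's expected payoff equals the payoff from either column against (3/5, 2/5). Using Left: (3/5) + 2(2/5) = 7/5.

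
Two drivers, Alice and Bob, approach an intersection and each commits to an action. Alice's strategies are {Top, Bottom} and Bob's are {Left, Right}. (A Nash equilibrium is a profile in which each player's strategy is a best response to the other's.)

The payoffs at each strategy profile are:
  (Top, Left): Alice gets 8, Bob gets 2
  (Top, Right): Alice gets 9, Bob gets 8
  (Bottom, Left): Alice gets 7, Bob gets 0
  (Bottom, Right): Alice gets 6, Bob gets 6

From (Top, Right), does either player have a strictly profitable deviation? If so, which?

Alice at (Top, Right) earns 9; deviating to Bottom yields 6 — not better.
Bob earns 8; deviating to Left yields 2 — not better.
Neither player can strictly improve; the profile is a Nash equilibrium.

Neither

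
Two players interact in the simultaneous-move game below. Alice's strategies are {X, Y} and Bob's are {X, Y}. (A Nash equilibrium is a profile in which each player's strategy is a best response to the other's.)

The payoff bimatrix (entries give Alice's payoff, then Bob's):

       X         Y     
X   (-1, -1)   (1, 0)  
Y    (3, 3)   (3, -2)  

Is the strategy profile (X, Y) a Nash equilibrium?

At (X, Y), Alice earns 1; switching to Y would give 3, so Alice would deviate.
Bob earns 0; switching to X would give -1, so Bob has no profitable deviation.
Since at least one player can profitably deviate, this is not a Nash equilibrium.

No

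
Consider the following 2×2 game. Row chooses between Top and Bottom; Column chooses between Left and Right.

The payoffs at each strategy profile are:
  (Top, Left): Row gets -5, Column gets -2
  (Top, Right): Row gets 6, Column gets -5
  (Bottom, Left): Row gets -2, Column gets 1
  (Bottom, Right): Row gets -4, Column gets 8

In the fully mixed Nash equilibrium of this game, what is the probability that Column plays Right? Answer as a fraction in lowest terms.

3/13

Let c be the probability that Column plays Left. In a completely mixed equilibrium, Row must be indifferent between Top and Bottom.
Row's expected payoff from Top is −5c + 6(1−c); from Bottom it is −2c − 4(1−c).
Setting these equal: −11c + 6 = 2c − 4, so c = 10/13.
Therefore Column plays Right with probability 1 − 10/13 = 3/13.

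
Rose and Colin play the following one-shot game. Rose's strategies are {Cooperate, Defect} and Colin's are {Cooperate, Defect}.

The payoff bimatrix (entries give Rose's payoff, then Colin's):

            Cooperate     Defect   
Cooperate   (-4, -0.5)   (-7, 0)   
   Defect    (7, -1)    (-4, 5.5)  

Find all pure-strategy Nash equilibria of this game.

(Defect, Defect)

(Cooperate, Cooperate): Rose prefers Defect (7 > -4); Colin prefers Defect (0 > -0.5) — not an equilibrium.
(Cooperate, Defect): Rose prefers Defect (-4 > -7) — not an equilibrium.
(Defect, Cooperate): Colin prefers Defect (5.5 > -1) — not an equilibrium.
(Defect, Defect): Rose gets -4 ≥ -7 from Cooperate, and Colin gets 5.5 ≥ -1 from Cooperate — Nash equilibrium.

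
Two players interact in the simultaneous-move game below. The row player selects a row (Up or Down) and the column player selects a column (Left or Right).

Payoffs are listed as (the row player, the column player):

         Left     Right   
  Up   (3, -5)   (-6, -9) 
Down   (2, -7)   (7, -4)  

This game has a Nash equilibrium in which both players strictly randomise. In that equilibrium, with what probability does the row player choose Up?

3/7

Let r be the probability that the row player plays Up. In a completely mixed equilibrium, the column player must be indifferent between Left and Right.
The column player's expected payoff from Left is −5r − 7(1−r); from Right it is −9r − 4(1−r).
Setting these equal: 2r − 7 = −5r − 4, so r = 3/7.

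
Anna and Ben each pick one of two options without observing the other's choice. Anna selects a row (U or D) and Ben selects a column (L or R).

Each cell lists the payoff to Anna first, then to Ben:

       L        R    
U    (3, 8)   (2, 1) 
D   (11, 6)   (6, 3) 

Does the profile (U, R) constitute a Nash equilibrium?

At (U, R), Anna earns 2; switching to D would give 6, so Anna would deviate.
Ben earns 1; switching to L would give 8, so Ben would deviate.
Since at least one player can profitably deviate, this is not a Nash equilibrium.

No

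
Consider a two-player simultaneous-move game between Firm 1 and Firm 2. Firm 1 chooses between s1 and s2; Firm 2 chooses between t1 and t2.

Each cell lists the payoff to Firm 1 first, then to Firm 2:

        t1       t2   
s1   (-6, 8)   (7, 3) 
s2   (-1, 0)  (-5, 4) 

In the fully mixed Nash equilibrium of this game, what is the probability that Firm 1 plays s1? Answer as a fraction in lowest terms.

Let x be the probability that Firm 1 plays s1. In a completely mixed equilibrium, Firm 2 must be indifferent between t1 and t2.
Firm 2's expected payoff from t1 is 8x; from t2 it is 3x + 4(1−x).
Setting these equal: 8x = −x + 4, so x = 4/9.

4/9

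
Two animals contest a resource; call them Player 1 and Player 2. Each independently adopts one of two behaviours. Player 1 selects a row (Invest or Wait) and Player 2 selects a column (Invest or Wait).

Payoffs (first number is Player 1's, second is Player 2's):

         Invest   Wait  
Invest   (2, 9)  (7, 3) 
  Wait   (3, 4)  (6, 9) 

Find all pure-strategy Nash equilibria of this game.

none

(Invest, Invest): Player 1 prefers Wait (3 > 2) — not an equilibrium.
(Invest, Wait): Player 2 prefers Invest (9 > 3) — not an equilibrium.
(Wait, Invest): Player 2 prefers Wait (9 > 4) — not an equilibrium.
(Wait, Wait): Player 1 prefers Invest (7 > 6) — not an equilibrium.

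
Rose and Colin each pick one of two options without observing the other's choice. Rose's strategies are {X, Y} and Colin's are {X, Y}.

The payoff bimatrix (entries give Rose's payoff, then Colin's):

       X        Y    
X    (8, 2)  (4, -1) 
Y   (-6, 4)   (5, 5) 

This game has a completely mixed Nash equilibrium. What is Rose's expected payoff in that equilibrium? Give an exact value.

First find y, the probability Colin plays X, from Rose's indifference between X and Y: 8y + 4(1−y) = −6y + 5(1−y), giving y = 1/15.
Since Rose is indifferent in equilibrium, Rose's expected payoff equals the payoff from either row against (1/15, 14/15). Using X: 8(1/15) + 4(14/15) = 64/15.

64/15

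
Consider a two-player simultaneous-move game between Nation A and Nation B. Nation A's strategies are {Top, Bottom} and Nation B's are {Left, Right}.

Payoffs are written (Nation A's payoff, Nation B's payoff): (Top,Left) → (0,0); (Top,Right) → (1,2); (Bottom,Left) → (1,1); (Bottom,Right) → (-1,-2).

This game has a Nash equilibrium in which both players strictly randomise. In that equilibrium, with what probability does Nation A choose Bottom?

2/5

Let r be the probability that Nation A plays Top. In a completely mixed equilibrium, Nation B must be indifferent between Left and Right.
Nation B's expected payoff from Left is (1−r); from Right it is 2r − 2(1−r).
Setting these equal: −r + 1 = 4r − 2, so r = 3/5.
Therefore Nation A plays Bottom with probability 1 − 3/5 = 2/5.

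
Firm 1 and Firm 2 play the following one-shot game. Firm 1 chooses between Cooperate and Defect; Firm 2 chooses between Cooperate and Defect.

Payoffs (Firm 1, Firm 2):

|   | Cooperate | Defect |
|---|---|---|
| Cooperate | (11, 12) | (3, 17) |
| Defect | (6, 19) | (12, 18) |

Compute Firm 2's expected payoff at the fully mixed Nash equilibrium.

107/6

First find x, the probability Firm 1 plays Cooperate, from Firm 2's indifference between Cooperate and Defect: 12x + 19(1−x) = 17x + 18(1−x), giving x = 1/6.
Since Firm 2 is indifferent in equilibrium, Firm 2's expected payoff equals the payoff from either column against (1/6, 5/6). Using Cooperate: 12(1/6) + 19(5/6) = 107/6.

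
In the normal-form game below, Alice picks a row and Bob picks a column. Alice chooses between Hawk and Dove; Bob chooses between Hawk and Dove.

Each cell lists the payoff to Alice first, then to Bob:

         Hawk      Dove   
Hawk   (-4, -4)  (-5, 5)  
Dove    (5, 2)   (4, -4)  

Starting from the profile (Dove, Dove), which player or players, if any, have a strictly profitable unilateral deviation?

Alice at (Dove, Dove) earns 4; deviating to Hawk yields -5 — not better.
Bob earns -4; deviating to Hawk yields 2 — a strict improvement.
Only Bob has a strictly profitable deviation.

Bob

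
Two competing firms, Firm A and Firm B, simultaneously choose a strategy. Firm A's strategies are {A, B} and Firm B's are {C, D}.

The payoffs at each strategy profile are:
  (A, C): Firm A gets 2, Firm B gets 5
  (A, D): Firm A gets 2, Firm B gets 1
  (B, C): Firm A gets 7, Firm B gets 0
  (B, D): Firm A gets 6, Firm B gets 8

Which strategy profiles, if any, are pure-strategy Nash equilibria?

(A, C): Firm A prefers B (7 > 2) — not an equilibrium.
(A, D): Firm A prefers B (6 > 2); Firm B prefers C (5 > 1) — not an equilibrium.
(B, C): Firm B prefers D (8 > 0) — not an equilibrium.
(B, D): Firm A gets 6 ≥ 2 from A, and Firm B gets 8 ≥ 0 from C — Nash equilibrium.

(B, D)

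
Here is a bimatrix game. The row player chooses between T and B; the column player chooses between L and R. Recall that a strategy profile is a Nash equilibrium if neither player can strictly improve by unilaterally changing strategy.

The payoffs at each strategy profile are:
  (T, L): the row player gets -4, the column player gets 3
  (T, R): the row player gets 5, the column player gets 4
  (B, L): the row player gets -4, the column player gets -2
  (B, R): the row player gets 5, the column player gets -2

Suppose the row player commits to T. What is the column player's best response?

Against T, the column player earns 3 from L and 4 from R.
So R is the best response.

R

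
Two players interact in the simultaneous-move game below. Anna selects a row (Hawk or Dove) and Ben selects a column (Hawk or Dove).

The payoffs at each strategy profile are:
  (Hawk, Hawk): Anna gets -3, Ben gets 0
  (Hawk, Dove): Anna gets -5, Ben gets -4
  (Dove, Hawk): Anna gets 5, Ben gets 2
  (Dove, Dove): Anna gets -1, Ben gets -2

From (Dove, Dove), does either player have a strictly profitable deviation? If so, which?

Anna at (Dove, Dove) earns -1; deviating to Hawk yields -5 — not better.
Ben earns -2; deviating to Hawk yields 2 — a strict improvement.
Only Ben has a strictly profitable deviation.

Ben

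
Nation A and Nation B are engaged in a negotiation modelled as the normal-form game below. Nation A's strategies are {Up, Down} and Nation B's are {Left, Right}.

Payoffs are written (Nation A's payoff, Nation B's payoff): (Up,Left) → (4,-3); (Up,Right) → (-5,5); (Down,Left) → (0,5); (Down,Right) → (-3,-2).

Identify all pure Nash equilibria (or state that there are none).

none

(Up, Left): Nation B prefers Right (5 > -3) — not an equilibrium.
(Up, Right): Nation A prefers Down (-3 > -5) — not an equilibrium.
(Down, Left): Nation A prefers Up (4 > 0) — not an equilibrium.
(Down, Right): Nation B prefers Left (5 > -2) — not an equilibrium.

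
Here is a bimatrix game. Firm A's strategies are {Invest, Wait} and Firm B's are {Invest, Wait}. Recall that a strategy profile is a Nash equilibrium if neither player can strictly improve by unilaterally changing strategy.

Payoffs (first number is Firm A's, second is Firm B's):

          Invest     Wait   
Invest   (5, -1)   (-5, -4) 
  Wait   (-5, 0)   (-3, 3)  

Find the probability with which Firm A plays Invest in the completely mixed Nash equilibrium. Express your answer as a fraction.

Let x be the probability that Firm A plays Invest. In a completely mixed equilibrium, Firm B must be indifferent between Invest and Wait.
Firm B's expected payoff from Invest is −x; from Wait it is −4x + 3(1−x).
Setting these equal: −x = −7x + 3, so x = 1/2.

1/2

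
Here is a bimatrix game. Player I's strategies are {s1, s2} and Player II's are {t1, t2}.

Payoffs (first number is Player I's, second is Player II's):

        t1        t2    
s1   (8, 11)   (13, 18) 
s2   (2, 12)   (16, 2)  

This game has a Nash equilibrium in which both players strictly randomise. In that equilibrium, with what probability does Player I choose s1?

10/17

Let r be the probability that Player I plays s1. In a completely mixed equilibrium, Player II must be indifferent between t1 and t2.
Player II's expected payoff from t1 is 11r + 12(1−r); from t2 it is 18r + 2(1−r).
Setting these equal: −r + 12 = 16r + 2, so r = 10/17.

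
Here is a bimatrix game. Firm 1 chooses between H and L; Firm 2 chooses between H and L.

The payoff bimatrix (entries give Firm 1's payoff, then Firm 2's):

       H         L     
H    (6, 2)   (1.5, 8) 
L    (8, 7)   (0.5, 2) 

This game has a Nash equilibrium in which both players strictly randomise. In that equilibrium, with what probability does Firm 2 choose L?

2/3

Let q be the probability that Firm 2 plays H. In a completely mixed equilibrium, Firm 1 must be indifferent between H and L.
Firm 1's expected payoff from H is 6q + 1.5(1−q); from L it is 8q + 0.5(1−q).
Setting these equal: 4.5q + 1.5 = 7.5q + 0.5, so q = 1/3.
Therefore Firm 2 plays L with probability 1 − 1/3 = 2/3.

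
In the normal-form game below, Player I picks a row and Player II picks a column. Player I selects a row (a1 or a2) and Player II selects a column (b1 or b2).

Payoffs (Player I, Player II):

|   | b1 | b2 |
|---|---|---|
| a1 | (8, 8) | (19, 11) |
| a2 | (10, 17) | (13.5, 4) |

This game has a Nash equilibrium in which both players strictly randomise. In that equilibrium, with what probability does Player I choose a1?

Let x be the probability that Player I plays a1. In a completely mixed equilibrium, Player II must be indifferent between b1 and b2.
Player II's expected payoff from b1 is 8x + 17(1−x); from b2 it is 11x + 4(1−x).
Setting these equal: −9x + 17 = 7x + 4, so x = 13/16.

13/16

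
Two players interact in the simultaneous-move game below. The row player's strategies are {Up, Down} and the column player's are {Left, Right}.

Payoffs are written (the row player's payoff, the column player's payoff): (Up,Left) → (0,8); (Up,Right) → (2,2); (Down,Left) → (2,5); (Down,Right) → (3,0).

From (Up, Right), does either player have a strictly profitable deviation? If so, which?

The row player at (Up, Right) earns 2; deviating to Down yields 3 — a strict improvement.
The column player earns 2; deviating to Left yields 8 — a strict improvement.
Both the row player and the column player have strictly profitable deviations.

Both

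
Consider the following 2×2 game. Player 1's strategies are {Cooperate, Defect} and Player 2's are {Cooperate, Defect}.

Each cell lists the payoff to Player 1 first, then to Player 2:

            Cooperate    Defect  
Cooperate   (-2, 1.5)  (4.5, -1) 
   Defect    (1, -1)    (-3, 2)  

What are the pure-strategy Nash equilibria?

none

(Cooperate, Cooperate): Player 1 prefers Defect (1 > -2) — not an equilibrium.
(Cooperate, Defect): Player 2 prefers Cooperate (1.5 > -1) — not an equilibrium.
(Defect, Cooperate): Player 2 prefers Defect (2 > -1) — not an equilibrium.
(Defect, Defect): Player 1 prefers Cooperate (4.5 > -3) — not an equilibrium.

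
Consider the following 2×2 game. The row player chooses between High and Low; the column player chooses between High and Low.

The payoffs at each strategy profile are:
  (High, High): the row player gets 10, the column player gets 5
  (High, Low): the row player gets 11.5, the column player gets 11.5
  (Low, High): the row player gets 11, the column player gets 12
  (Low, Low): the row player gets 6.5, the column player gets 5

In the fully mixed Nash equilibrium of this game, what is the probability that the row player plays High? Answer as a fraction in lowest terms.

Let x be the probability that the row player plays High. In a completely mixed equilibrium, the column player must be indifferent between High and Low.
The column player's expected payoff from High is 5x + 12(1−x); from Low it is 11.5x + 5(1−x).
Setting these equal: −7x + 12 = 6.5x + 5, so x = 14/27.

14/27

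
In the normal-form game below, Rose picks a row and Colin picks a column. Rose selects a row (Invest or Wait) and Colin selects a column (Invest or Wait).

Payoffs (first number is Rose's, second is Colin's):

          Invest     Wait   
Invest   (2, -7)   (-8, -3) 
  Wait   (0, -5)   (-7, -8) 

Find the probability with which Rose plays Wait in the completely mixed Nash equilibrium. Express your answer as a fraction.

Let x be the probability that Rose plays Invest. In a completely mixed equilibrium, Colin must be indifferent between Invest and Wait.
Colin's expected payoff from Invest is −7x − 5(1−x); from Wait it is −3x − 8(1−x).
Setting these equal: −2x − 5 = 5x − 8, so x = 3/7.
Therefore Rose plays Wait with probability 1 − 3/7 = 4/7.

4/7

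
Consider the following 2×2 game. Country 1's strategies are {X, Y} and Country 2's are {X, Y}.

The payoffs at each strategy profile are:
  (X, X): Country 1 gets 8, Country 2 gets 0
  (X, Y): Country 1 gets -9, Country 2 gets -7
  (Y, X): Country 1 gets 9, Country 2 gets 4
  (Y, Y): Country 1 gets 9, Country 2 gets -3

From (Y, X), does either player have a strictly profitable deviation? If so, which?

Country 1 at (Y, X) earns 9; deviating to X yields 8 — not better.
Country 2 earns 4; deviating to Y yields -3 — not better.
Neither player can strictly improve; the profile is a Nash equilibrium.

Neither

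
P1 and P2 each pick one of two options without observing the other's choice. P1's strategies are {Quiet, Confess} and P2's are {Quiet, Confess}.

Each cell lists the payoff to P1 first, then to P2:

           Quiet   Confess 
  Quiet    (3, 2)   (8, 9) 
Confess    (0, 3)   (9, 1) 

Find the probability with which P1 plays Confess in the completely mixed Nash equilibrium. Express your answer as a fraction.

Let r be the probability that P1 plays Quiet. In a completely mixed equilibrium, P2 must be indifferent between Quiet and Confess.
P2's expected payoff from Quiet is 2r + 3(1−r); from Confess it is 9r + (1−r).
Setting these equal: −r + 3 = 8r + 1, so r = 2/9.
Therefore P1 plays Confess with probability 1 − 2/9 = 7/9.

7/9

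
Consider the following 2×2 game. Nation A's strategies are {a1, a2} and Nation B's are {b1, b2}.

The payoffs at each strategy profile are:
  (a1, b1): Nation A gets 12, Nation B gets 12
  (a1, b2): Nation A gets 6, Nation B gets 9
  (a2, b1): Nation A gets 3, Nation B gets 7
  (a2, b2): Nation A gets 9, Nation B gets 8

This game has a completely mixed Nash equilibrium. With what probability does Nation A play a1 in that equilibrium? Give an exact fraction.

1/4

Let p be the probability that Nation A plays a1. In a completely mixed equilibrium, Nation B must be indifferent between b1 and b2.
Nation B's expected payoff from b1 is 12p + 7(1−p); from b2 it is 9p + 8(1−p).
Setting these equal: 5p + 7 = p + 8, so p = 1/4.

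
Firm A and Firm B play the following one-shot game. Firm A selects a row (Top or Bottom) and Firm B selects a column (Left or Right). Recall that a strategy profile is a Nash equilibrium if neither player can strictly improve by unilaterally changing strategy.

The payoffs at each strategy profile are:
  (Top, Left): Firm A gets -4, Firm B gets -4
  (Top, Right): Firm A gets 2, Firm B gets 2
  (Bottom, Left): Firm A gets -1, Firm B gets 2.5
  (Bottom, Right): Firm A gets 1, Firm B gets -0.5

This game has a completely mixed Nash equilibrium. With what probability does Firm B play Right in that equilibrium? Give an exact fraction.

3/4

Let y be the probability that Firm B plays Left. In a completely mixed equilibrium, Firm A must be indifferent between Top and Bottom.
Firm A's expected payoff from Top is −4y + 2(1−y); from Bottom it is −y + (1−y).
Setting these equal: −6y + 2 = −2y + 1, so y = 1/4.
Therefore Firm B plays Right with probability 1 − 1/4 = 3/4.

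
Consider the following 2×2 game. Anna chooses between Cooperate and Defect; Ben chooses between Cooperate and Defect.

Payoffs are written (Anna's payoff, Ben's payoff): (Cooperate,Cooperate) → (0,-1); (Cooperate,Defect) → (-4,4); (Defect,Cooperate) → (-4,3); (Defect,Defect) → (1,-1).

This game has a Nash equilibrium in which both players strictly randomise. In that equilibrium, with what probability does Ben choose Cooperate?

Let y be the probability that Ben plays Cooperate. In a completely mixed equilibrium, Anna must be indifferent between Cooperate and Defect.
Anna's expected payoff from Cooperate is −4(1−y); from Defect it is −4y + (1−y).
Setting these equal: 4y − 4 = −5y + 1, so y = 5/9.

5/9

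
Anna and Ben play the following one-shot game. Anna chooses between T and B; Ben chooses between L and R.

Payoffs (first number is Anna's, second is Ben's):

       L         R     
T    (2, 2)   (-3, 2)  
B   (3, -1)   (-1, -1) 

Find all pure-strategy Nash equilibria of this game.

(B, L) and (B, R)

(T, L): Anna prefers B (3 > 2) — not an equilibrium.
(T, R): Anna prefers B (-1 > -3) — not an equilibrium.
(B, L): Anna gets 3 ≥ 2 from T, and Ben gets -1 ≥ -1 from R — Nash equilibrium.
(B, R): Anna gets -1 ≥ -3 from T, and Ben gets -1 ≥ -1 from L — Nash equilibrium.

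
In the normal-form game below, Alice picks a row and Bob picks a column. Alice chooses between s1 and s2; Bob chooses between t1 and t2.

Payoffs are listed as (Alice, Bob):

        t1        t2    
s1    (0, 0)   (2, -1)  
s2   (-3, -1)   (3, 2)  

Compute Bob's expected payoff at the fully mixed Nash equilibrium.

First find x, the probability Alice plays s1, from Bob's indifference between t1 and t2: −(1−x) = −x + 2(1−x), giving x = 3/4.
Since Bob is indifferent in equilibrium, Bob's expected payoff equals the payoff from either column against (3/4, 1/4). Using t1: −(1/4) = -1/4.

-1/4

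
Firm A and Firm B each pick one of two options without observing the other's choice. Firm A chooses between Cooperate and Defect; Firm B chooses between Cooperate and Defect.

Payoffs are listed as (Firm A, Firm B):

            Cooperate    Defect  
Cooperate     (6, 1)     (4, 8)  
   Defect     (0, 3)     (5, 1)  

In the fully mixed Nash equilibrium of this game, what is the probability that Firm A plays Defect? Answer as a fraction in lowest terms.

7/9

Let x be the probability that Firm A plays Cooperate. In a completely mixed equilibrium, Firm B must be indifferent between Cooperate and Defect.
Firm B's expected payoff from Cooperate is x + 3(1−x); from Defect it is 8x + (1−x).
Setting these equal: −2x + 3 = 7x + 1, so x = 2/9.
Therefore Firm A plays Defect with probability 1 − 2/9 = 7/9.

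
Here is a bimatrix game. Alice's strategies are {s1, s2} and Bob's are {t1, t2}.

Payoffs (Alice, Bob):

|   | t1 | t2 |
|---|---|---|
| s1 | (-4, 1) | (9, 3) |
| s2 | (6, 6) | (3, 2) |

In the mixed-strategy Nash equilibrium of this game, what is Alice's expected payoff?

33/8

First find y, the probability Bob plays t1, from Alice's indifference between s1 and s2: −4y + 9(1−y) = 6y + 3(1−y), giving y = 3/8.
Since Alice is indifferent in equilibrium, Alice's expected payoff equals the payoff from either row against (3/8, 5/8). Using s1: −4(3/8) + 9(5/8) = 33/8.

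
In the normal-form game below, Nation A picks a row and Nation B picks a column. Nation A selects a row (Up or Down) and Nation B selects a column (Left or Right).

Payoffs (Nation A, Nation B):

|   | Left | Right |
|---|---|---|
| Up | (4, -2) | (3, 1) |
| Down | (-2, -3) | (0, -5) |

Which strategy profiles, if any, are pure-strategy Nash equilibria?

(Up, Right)

(Up, Left): Nation B prefers Right (1 > -2) — not an equilibrium.
(Up, Right): Nation A gets 3 ≥ 0 from Down, and Nation B gets 1 ≥ -2 from Left — Nash equilibrium.
(Down, Left): Nation A prefers Up (4 > -2) — not an equilibrium.
(Down, Right): Nation A prefers Up (3 > 0); Nation B prefers Left (-3 > -5) — not an equilibrium.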